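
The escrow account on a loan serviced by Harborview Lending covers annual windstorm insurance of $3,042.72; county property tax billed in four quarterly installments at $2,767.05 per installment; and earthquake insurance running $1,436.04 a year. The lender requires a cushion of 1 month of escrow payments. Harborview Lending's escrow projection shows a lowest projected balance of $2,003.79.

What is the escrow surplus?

$708.21

Windstorm insurance: $3,042.72 per year
County property tax: $2,767.05 × 4 = $11,068.20 per year
Earthquake insurance: $1,436.04 per year
Annual escrow total = $3,042.72 + $11,068.20 + $1,436.04 = $15,546.96
Monthly = $15,546.96 ÷ 12 = $1,295.58
Required cushion = 1 × $1,295.58 = $1,295.58
Surplus = $2,003.79 − $1,295.58 = $708.21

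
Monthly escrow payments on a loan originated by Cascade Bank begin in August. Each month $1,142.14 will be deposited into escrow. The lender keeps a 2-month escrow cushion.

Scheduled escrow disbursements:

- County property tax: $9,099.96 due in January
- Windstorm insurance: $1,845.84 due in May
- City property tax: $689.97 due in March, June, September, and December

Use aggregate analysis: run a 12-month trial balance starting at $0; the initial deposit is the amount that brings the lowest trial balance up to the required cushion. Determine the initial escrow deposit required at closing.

$5,911.34

Cushion = 2 × $1,142.14 = $2,284.28
Trial balance (start $0, +$1,142.14 each month, − disbursements):
  Aug: +$1,142.14 → $1,142.14
  Sep: +$1,142.14 − $689.97 → $1,594.31
  Oct: +$1,142.14 → $2,736.45
  Nov: +$1,142.14 → $3,878.59
  Dec: +$1,142.14 − $689.97 → $4,330.76
  Jan: +$1,142.14 − $9,099.96 → -$3,627.06
  Feb: +$1,142.14 → -$2,484.92
  Mar: +$1,142.14 − $689.97 → -$2,032.75
  Apr: +$1,142.14 → -$890.61
  May: +$1,142.14 − $1,845.84 → -$1,594.31
  Jun: +$1,142.14 − $689.97 → -$1,142.14
  Jul: +$1,142.14 → $0.00
Lowest trial balance = -$3,627.06 (Jan)
Initial deposit = cushion − low point = $2,284.28 − (-$3,627.06) = $5,911.34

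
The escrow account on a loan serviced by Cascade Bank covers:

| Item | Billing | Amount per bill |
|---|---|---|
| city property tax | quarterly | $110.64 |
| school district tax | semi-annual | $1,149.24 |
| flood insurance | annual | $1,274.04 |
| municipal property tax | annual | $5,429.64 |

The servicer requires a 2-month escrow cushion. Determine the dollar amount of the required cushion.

City property tax: $110.64 × 4 = $442.56
School district tax: $1,149.24 × 2 = $2,298.48
Flood insurance: $1,274.04
Municipal property tax: $5,429.64
Combined annual = $442.56 + $2,298.48 + $1,274.04 + $5,429.64 = $9,444.72
Monthly escrow = $9,444.72 / 12 = $787.06
Reserve = 2 × $787.06 = $1,574.12

$1,574.12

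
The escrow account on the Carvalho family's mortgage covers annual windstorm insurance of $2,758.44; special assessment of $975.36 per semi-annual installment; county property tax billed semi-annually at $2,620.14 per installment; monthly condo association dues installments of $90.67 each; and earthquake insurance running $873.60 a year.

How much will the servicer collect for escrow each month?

Windstorm insurance = $2,758.44
Special assessment = $975.36 × 2 = $1,950.72
County property tax = $2,620.14 × 2 = $5,240.28
Condo association dues = $90.67 × 12 = $1,088.04
Earthquake insurance = $873.60
Total annual escrow = $11,911.08
Base monthly escrow = $11,911.08 / 12 = $992.59

$992.59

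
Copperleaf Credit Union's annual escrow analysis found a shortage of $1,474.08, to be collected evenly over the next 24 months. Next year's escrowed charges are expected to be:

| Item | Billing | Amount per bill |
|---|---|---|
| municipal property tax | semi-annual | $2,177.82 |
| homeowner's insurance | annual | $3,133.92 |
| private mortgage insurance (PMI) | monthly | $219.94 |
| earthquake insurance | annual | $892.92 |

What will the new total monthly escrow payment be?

Municipal property tax: $2,177.82 × 2 = $4,355.64 annually
Homeowner's insurance: $3,133.92 annually
Private mortgage insurance (PMI): $219.94 × 12 = $2,639.28 annually
Earthquake insurance: $892.92 annually
Yearly total = $4,355.64 + $3,133.92 + $2,639.28 + $892.92 = $11,021.76
Monthly = $11,021.76 ÷ 12 = $918.48
Shortage per month = $1,474.08 / 24 = $61.42
Adjusted monthly = $918.48 + $61.42 = $979.90

$979.90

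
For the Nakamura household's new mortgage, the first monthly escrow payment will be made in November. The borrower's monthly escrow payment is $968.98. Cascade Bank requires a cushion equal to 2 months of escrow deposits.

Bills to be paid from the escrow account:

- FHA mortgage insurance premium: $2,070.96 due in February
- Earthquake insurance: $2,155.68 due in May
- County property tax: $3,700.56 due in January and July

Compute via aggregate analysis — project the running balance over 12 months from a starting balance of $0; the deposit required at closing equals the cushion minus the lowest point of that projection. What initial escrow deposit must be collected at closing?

Cushion = 2 × $968.98 = $1,937.96
Trial balance (start $0, +$968.98 each month, − disbursements):
  Nov: +$968.98 → $968.98
  Dec: +$968.98 → $1,937.96
  Jan: +$968.98 − $3,700.56 → -$793.62
  Feb: +$968.98 − $2,070.96 → -$1,895.60
  Mar: +$968.98 → -$926.62
  Apr: +$968.98 → $42.36
  May: +$968.98 − $2,155.68 → -$1,144.34
  Jun: +$968.98 → -$175.36
  Jul: +$968.98 − $3,700.56 → -$2,906.94
  Aug: +$968.98 → -$1,937.96
  Sep: +$968.98 → -$968.98
  Oct: +$968.98 → $0.00
Lowest trial balance = -$2,906.94 (Jul)
Initial deposit = cushion − low point = $1,937.96 − (-$2,906.94) = $4,844.90

$4,844.90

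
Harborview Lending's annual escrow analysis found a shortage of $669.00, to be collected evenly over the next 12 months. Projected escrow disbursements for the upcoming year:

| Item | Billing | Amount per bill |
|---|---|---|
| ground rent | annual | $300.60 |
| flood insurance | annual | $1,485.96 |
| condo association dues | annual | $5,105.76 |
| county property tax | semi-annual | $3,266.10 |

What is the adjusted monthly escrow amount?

Ground rent — $300.60/yr
Flood insurance — $1,485.96/yr
Condo association dues — $5,105.76/yr
County property tax — $3,266.10 × 2 = $6,532.20/yr
Combined annual = $300.60 + $1,485.96 + $5,105.76 + $6,532.20 = $13,424.52
Monthly = $13,424.52 / 12 = $1,118.71
Shortage per month = $669.00 / 12 = $55.75
Adjusted monthly = $1,118.71 + $55.75 = $1,174.46

$1,174.46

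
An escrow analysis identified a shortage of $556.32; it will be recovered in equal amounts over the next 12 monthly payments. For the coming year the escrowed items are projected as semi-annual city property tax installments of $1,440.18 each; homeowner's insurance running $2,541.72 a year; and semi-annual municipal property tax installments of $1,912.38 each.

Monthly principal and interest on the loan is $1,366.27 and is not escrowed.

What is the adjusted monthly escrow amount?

$816.93

City property tax = $1,440.18 × 2 = $2,880.36/yr
Homeowner's insurance = $2,541.72/yr
Municipal property tax = $1,912.38 × 2 = $3,824.76/yr
Total per year = $2,880.36 + $2,541.72 + $3,824.76 = $9,246.84
Per month = $9,246.84 ÷ 12 = $770.57
Shortage per month = $556.32 / 12 = $46.36
New monthly escrow = $770.57 + $46.36 = $816.93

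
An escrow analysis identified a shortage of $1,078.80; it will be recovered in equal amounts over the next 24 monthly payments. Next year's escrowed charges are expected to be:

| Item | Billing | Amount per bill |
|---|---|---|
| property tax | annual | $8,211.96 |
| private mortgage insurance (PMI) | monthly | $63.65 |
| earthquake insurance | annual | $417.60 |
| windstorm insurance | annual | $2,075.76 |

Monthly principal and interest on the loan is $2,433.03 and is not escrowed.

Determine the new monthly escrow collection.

$1,000.71

Property tax: $8,211.96 per year
Private mortgage insurance (PMI): $63.65 × 12 = $763.80 per year
Earthquake insurance: $417.60 per year
Windstorm insurance: $2,075.76 per year
Combined annual = $11,469.12
Base monthly escrow = $11,469.12 ÷ 12 = $955.76
Shortage per month = $1,078.80 ÷ 24 = $44.95
Adjusted monthly = $955.76 + $44.95 = $1,000.71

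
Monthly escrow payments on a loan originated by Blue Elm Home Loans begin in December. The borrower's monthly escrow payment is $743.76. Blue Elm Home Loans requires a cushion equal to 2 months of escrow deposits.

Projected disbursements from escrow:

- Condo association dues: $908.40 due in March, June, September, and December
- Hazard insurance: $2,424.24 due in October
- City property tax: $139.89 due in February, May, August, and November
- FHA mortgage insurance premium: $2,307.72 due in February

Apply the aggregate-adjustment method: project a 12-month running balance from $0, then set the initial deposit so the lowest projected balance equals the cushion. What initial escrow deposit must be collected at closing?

Cushion = 2 × $743.76 = $1,487.52
Trial balance (start $0, +$743.76 each month, − disbursements):
  Dec: +$743.76 − $908.40 → -$164.64
  Jan: +$743.76 → $579.12
  Feb: +$743.76 − $2,447.61 → -$1,124.73
  Mar: +$743.76 − $908.40 → -$1,289.37
  Apr: +$743.76 → -$545.61
  May: +$743.76 − $139.89 → $58.26
  Jun: +$743.76 − $908.40 → -$106.38
  Jul: +$743.76 → $637.38
  Aug: +$743.76 − $139.89 → $1,241.25
  Sep: +$743.76 − $908.40 → $1,076.61
  Oct: +$743.76 − $2,424.24 → -$603.87
  Nov: +$743.76 − $139.89 → $0.00
Lowest trial balance = -$1,289.37 (Mar)
Initial deposit = cushion − low point = $1,487.52 − (-$1,289.37) = $2,776.89

$2,776.89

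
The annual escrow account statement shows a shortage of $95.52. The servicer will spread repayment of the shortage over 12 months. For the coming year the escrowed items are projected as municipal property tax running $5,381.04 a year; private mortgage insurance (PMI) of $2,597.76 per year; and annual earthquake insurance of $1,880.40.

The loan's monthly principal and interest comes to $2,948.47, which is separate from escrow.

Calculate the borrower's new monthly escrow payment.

Municipal property tax — $5,381.04 per year
Private mortgage insurance (PMI) — $2,597.76 per year
Earthquake insurance — $1,880.40 per year
Total per year = $5,381.04 + $2,597.76 + $1,880.40 = $9,859.20
Monthly escrow = $9,859.20 / 12 = $821.60
Shortage per month = $95.52 / 12 = $7.96
Adjusted monthly = $821.60 + $7.96 = $829.56

$829.56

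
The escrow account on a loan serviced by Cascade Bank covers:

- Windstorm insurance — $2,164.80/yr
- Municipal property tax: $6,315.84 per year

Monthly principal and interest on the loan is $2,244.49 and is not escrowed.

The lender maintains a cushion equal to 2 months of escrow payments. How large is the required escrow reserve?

Windstorm insurance: $2,164.80/yr
Municipal property tax: $6,315.84/yr
Total annual escrow = $2,164.80 + $6,315.84 = $8,480.64
Per month = $8,480.64 ÷ 12 = $706.72
Required cushion = 2 × $706.72 = $1,413.44

$1,413.44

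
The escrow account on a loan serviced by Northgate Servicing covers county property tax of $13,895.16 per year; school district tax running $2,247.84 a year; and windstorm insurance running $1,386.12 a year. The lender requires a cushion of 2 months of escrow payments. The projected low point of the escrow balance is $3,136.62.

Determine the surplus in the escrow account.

County property tax: $13,895.16 per year
School district tax: $2,247.84 per year
Windstorm insurance: $1,386.12 per year
Total per year = $17,529.12
Monthly = $17,529.12 / 12 = $1,460.76
Cushion = 2 × $1,460.76 = $2,921.52
Surplus = $3,136.62 − $2,921.52 = $215.10

$215.10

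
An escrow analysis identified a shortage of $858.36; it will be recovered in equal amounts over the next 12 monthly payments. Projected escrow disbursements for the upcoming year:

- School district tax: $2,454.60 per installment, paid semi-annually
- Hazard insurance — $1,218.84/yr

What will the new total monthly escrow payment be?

$582.20

School district tax: $2,454.60 × 2 = $4,909.20 annually
Hazard insurance: $1,218.84 annually
Total annual escrow = $6,128.04
Monthly = $6,128.04 / 12 = $510.67
Monthly shortage recovery: $858.36 ÷ 12 = $71.53
New monthly escrow = $510.67 + $71.53 = $582.20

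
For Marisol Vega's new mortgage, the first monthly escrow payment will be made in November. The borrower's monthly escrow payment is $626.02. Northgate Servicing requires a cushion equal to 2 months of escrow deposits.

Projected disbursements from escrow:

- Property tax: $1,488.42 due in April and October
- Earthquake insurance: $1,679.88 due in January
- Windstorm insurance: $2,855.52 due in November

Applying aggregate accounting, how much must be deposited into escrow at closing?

Cushion = 2 × $626.02 = $1,252.04
Trial balance (start $0, +$626.02 each month, − disbursements):
  Nov: +$626.02 − $2,855.52 → -$2,229.50
  Dec: +$626.02 → -$1,603.48
  Jan: +$626.02 − $1,679.88 → -$2,657.34
  Feb: +$626.02 → -$2,031.32
  Mar: +$626.02 → -$1,405.30
  Apr: +$626.02 − $1,488.42 → -$2,267.70
  May: +$626.02 → -$1,641.68
  Jun: +$626.02 → -$1,015.66
  Jul: +$626.02 → -$389.64
  Aug: +$626.02 → $236.38
  Sep: +$626.02 → $862.40
  Oct: +$626.02 − $1,488.42 → $0.00
Lowest trial balance = -$2,657.34 (Jan)
Initial deposit = cushion − low point = $1,252.04 − (-$2,657.34) = $3,909.38

$3,909.38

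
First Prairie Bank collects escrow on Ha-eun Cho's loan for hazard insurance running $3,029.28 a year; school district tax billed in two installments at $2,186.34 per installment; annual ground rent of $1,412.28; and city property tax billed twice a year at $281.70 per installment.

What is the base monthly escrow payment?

$781.47

Hazard insurance: $3,029.28 annually
School district tax: $2,186.34 × 2 = $4,372.68 annually
Ground rent: $1,412.28 annually
City property tax: $281.70 × 2 = $563.40 annually
Annual escrow total = $3,029.28 + $4,372.68 + $1,412.28 + $563.40 = $9,377.64
Monthly = $9,377.64 / 12 = $781.47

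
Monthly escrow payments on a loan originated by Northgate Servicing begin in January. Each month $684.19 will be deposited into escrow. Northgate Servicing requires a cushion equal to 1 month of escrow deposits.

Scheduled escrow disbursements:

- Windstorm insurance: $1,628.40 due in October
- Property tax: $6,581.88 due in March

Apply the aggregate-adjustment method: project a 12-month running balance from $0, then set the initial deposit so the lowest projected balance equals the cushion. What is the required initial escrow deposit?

Cushion = 1 × $684.19 = $684.19
Trial balance (start $0, +$684.19 each month, − disbursements):
  Jan: +$684.19 → $684.19
  Feb: +$684.19 → $1,368.38
  Mar: +$684.19 − $6,581.88 → -$4,529.31
  Apr: +$684.19 → -$3,845.12
  May: +$684.19 → -$3,160.93
  Jun: +$684.19 → -$2,476.74
  Jul: +$684.19 → -$1,792.55
  Aug: +$684.19 → -$1,108.36
  Sep: +$684.19 → -$424.17
  Oct: +$684.19 − $1,628.40 → -$1,368.38
  Nov: +$684.19 → -$684.19
  Dec: +$684.19 → $0.00
Lowest trial balance = -$4,529.31 (Mar)
Initial deposit = cushion − low point = $684.19 − (-$4,529.31) = $5,213.50

$5,213.50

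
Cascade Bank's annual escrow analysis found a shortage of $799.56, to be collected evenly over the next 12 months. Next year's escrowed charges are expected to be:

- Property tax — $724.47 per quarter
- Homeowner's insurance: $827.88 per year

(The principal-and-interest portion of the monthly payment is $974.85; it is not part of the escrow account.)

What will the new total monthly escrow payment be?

$377.11

Property tax — $724.47 × 4 = $2,897.88/yr
Homeowner's insurance — $827.88/yr
Total per year = $2,897.88 + $827.88 = $3,725.76
Monthly = $3,725.76 / 12 = $310.48
Shortage spread = $799.56 ÷ 12 = $66.63/mo
Adjusted monthly = $310.48 + $66.63 = $377.11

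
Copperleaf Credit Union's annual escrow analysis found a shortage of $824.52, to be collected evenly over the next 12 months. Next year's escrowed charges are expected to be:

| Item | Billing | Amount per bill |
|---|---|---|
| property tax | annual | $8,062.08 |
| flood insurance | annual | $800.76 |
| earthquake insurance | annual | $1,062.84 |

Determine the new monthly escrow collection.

$895.85

Property tax: $8,062.08 per year
Flood insurance: $800.76 per year
Earthquake insurance: $1,062.84 per year
Total per year = $8,062.08 + $800.76 + $1,062.84 = $9,925.68
Base monthly escrow = $9,925.68 / 12 = $827.14
Shortage per month = $824.52 ÷ 12 = $68.71
New monthly escrow = $827.14 + $68.71 = $895.85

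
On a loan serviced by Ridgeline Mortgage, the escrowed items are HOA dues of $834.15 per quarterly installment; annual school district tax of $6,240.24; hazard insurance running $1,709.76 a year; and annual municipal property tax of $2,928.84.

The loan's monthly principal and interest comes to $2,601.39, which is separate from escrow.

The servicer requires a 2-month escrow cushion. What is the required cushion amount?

$2,369.24

HOA dues — $834.15 × 4 = $3,336.60 per year
School district tax — $6,240.24 per year
Hazard insurance — $1,709.76 per year
Municipal property tax — $2,928.84 per year
Total per year = $3,336.60 + $6,240.24 + $1,709.76 + $2,928.84 = $14,215.44
Per month = $14,215.44 ÷ 12 = $1,184.62
Reserve = 2 × $1,184.62 = $2,369.24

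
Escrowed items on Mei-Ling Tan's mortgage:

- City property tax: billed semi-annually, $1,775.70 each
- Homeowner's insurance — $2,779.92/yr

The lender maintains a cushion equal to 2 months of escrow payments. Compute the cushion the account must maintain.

$1,055.22

City property tax — $1,775.70 × 2 = $3,551.40
Homeowner's insurance — $2,779.92
Combined annual = $3,551.40 + $2,779.92 = $6,331.32
Monthly = $6,331.32 / 12 = $527.61
Required cushion = 2 × $527.61 = $1,055.22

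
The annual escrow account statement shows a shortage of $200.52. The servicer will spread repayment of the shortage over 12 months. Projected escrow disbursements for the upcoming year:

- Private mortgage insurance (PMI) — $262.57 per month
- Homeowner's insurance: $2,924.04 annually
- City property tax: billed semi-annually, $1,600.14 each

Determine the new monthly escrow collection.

$789.64

Private mortgage insurance (PMI) — $262.57 × 12 = $3,150.84/yr
Homeowner's insurance — $2,924.04/yr
City property tax — $1,600.14 × 2 = $3,200.28/yr
Yearly total = $9,275.16
Per month = $9,275.16 ÷ 12 = $772.93
Shortage spread = $200.52 / 12 = $16.71/mo
Adjusted monthly = $772.93 + $16.71 = $789.64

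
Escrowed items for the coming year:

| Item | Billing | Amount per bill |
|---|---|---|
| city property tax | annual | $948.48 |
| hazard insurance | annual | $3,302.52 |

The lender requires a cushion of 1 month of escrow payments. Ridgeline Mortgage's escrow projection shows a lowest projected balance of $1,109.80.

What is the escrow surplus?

$755.55

City property tax: $948.48
Hazard insurance: $3,302.52
Total annual escrow = $948.48 + $3,302.52 = $4,251.00
Monthly escrow = $4,251.00 ÷ 12 = $354.25
Cushion = 1 × $354.25 = $354.25
Surplus = $1,109.80 − $354.25 = $755.55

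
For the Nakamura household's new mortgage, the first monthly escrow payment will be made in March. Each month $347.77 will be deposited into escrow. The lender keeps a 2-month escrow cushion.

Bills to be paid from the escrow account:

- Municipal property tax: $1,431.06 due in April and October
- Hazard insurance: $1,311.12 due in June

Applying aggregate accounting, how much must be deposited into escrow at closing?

$2,086.62

Cushion = 2 × $347.77 = $695.54
Trial balance (start $0, +$347.77 each month, − disbursements):
  Mar: +$347.77 → $347.77
  Apr: +$347.77 − $1,431.06 → -$735.52
  May: +$347.77 → -$387.75
  Jun: +$347.77 − $1,311.12 → -$1,351.10
  Jul: +$347.77 → -$1,003.33
  Aug: +$347.77 → -$655.56
  Sep: +$347.77 → -$307.79
  Oct: +$347.77 − $1,431.06 → -$1,391.08
  Nov: +$347.77 → -$1,043.31
  Dec: +$347.77 → -$695.54
  Jan: +$347.77 → -$347.77
  Feb: +$347.77 → $0.00
Lowest trial balance = -$1,391.08 (Oct)
Initial deposit = cushion − low point = $695.54 − (-$1,391.08) = $2,086.62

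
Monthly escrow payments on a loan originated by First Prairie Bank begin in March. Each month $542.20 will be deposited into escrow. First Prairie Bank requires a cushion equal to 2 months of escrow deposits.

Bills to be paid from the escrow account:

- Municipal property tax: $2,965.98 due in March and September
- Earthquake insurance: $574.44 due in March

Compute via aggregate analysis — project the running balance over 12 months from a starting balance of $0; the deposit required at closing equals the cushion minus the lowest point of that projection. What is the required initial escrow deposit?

$4,082.62

Cushion = 2 × $542.20 = $1,084.40
Trial balance (start $0, +$542.20 each month, − disbursements):
  Mar: +$542.20 − $3,540.42 → -$2,998.22
  Apr: +$542.20 → -$2,456.02
  May: +$542.20 → -$1,913.82
  Jun: +$542.20 → -$1,371.62
  Jul: +$542.20 → -$829.42
  Aug: +$542.20 → -$287.22
  Sep: +$542.20 − $2,965.98 → -$2,711.00
  Oct: +$542.20 → -$2,168.80
  Nov: +$542.20 → -$1,626.60
  Dec: +$542.20 → -$1,084.40
  Jan: +$542.20 → -$542.20
  Feb: +$542.20 → $0.00
Lowest trial balance = -$2,998.22 (Mar)
Initial deposit = cushion − low point = $1,084.40 − (-$2,998.22) = $4,082.62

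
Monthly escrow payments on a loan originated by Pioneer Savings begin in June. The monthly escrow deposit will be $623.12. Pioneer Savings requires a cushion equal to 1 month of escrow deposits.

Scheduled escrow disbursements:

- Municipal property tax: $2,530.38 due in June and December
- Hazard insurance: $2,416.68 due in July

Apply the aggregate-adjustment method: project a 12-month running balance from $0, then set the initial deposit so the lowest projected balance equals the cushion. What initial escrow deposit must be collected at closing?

$4,323.94

Cushion = 1 × $623.12 = $623.12
Trial balance (start $0, +$623.12 each month, − disbursements):
  Jun: +$623.12 − $2,530.38 → -$1,907.26
  Jul: +$623.12 − $2,416.68 → -$3,700.82
  Aug: +$623.12 → -$3,077.70
  Sep: +$623.12 → -$2,454.58
  Oct: +$623.12 → -$1,831.46
  Nov: +$623.12 → -$1,208.34
  Dec: +$623.12 − $2,530.38 → -$3,115.60
  Jan: +$623.12 → -$2,492.48
  Feb: +$623.12 → -$1,869.36
  Mar: +$623.12 → -$1,246.24
  Apr: +$623.12 → -$623.12
  May: +$623.12 → $0.00
Lowest trial balance = -$3,700.82 (Jul)
Initial deposit = cushion − low point = $623.12 − (-$3,700.82) = $4,323.94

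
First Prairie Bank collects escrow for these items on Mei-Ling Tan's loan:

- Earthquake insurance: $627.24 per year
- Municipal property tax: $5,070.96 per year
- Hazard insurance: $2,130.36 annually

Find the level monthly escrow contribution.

Earthquake insurance — $627.24 per year
Municipal property tax — $5,070.96 per year
Hazard insurance — $2,130.36 per year
Yearly total = $627.24 + $5,070.96 + $2,130.36 = $7,828.56
Per month = $7,828.56 ÷ 12 = $652.38

$652.38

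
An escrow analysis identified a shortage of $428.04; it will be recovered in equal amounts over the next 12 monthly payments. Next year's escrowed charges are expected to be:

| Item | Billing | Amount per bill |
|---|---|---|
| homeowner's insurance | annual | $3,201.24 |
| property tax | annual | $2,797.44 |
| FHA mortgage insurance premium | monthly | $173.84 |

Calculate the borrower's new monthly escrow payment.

$709.40

Homeowner's insurance — $3,201.24
Property tax — $2,797.44
FHA mortgage insurance premium — $173.84 × 12 = $2,086.08
Combined annual = $3,201.24 + $2,797.44 + $2,086.08 = $8,084.76
Base monthly escrow = $8,084.76 ÷ 12 = $673.73
Shortage per month = $428.04 ÷ 12 = $35.67
New monthly escrow = $673.73 + $35.67 = $709.40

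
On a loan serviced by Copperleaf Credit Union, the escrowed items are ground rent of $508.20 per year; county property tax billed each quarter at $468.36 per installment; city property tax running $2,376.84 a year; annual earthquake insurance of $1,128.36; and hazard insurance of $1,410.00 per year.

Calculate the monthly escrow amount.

Ground rent — $508.20/yr
County property tax — $468.36 × 4 = $1,873.44/yr
City property tax — $2,376.84/yr
Earthquake insurance — $1,128.36/yr
Hazard insurance — $1,410.00/yr
Annual escrow total = $7,296.84
Monthly = $7,296.84 ÷ 12 = $608.07

$608.07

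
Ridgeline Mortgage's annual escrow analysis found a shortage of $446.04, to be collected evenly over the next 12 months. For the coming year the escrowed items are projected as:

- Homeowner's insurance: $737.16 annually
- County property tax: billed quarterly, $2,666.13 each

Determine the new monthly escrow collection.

Homeowner's insurance — $737.16 annually
County property tax — $2,666.13 × 4 = $10,664.52 annually
Total per year = $11,401.68
Monthly = $11,401.68 ÷ 12 = $950.14
Shortage spread = $446.04 / 12 = $37.17/mo
Adjusted monthly = $950.14 + $37.17 = $987.31

$987.31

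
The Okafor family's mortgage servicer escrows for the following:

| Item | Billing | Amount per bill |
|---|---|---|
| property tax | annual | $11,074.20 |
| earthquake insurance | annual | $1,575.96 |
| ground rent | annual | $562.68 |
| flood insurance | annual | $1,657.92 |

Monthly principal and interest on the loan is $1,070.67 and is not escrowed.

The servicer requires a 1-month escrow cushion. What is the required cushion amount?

Property tax — $11,074.20 per year
Earthquake insurance — $1,575.96 per year
Ground rent — $562.68 per year
Flood insurance — $1,657.92 per year
Yearly total = $11,074.20 + $1,575.96 + $562.68 + $1,657.92 = $14,870.76
Base monthly escrow = $14,870.76 / 12 = $1,239.23
Required cushion = 1 × $1,239.23 = $1,239.23

$1,239.23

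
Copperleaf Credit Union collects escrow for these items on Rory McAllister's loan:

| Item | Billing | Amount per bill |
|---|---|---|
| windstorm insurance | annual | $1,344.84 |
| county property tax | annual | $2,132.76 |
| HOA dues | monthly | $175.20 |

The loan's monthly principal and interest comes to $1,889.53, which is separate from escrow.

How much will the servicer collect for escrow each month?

Windstorm insurance — $1,344.84 per year
County property tax — $2,132.76 per year
HOA dues — $175.20 × 12 = $2,102.40 per year
Total per year = $5,580.00
Monthly escrow = $5,580.00 ÷ 12 = $465.00

$465.00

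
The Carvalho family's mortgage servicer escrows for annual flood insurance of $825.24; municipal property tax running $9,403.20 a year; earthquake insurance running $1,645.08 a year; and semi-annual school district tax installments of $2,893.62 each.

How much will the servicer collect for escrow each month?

$1,471.73

Flood insurance: $825.24 per year
Municipal property tax: $9,403.20 per year
Earthquake insurance: $1,645.08 per year
School district tax: $2,893.62 × 2 = $5,787.24 per year
Annual escrow total = $17,660.76
Per month = $17,660.76 / 12 = $1,471.73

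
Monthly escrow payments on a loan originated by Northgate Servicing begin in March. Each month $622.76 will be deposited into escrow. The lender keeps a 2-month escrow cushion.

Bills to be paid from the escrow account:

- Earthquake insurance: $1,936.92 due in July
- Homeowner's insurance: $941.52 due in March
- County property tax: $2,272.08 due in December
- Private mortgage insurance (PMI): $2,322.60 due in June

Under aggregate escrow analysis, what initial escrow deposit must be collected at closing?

Cushion = 2 × $622.76 = $1,245.52
Trial balance (start $0, +$622.76 each month, − disbursements):
  Mar: +$622.76 − $941.52 → -$318.76
  Apr: +$622.76 → $304.00
  May: +$622.76 → $926.76
  Jun: +$622.76 − $2,322.60 → -$773.08
  Jul: +$622.76 − $1,936.92 → -$2,087.24
  Aug: +$622.76 → -$1,464.48
  Sep: +$622.76 → -$841.72
  Oct: +$622.76 → -$218.96
  Nov: +$622.76 → $403.80
  Dec: +$622.76 − $2,272.08 → -$1,245.52
  Jan: +$622.76 → -$622.76
  Feb: +$622.76 → $0.00
Lowest trial balance = -$2,087.24 (Jul)
Initial deposit = cushion − low point = $1,245.52 − (-$2,087.24) = $3,332.76

$3,332.76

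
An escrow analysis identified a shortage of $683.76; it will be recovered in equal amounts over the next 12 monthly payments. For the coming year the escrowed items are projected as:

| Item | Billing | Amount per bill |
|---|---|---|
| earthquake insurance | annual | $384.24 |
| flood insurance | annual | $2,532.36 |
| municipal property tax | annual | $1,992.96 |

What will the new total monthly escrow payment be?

$466.11

Earthquake insurance — $384.24 annually
Flood insurance — $2,532.36 annually
Municipal property tax — $1,992.96 annually
Total per year = $4,909.56
Base monthly escrow = $4,909.56 / 12 = $409.13
Shortage spread = $683.76 ÷ 12 = $56.98/mo
Adjusted monthly = $409.13 + $56.98 = $466.11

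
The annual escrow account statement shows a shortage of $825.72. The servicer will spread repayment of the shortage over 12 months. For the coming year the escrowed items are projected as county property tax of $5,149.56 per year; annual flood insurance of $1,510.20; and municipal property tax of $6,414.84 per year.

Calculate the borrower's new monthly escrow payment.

County property tax = $5,149.56 per year
Flood insurance = $1,510.20 per year
Municipal property tax = $6,414.84 per year
Total per year = $13,074.60
Base monthly escrow = $13,074.60 ÷ 12 = $1,089.55
Shortage spread = $825.72 / 12 = $68.81/mo
New monthly escrow = $1,089.55 + $68.81 = $1,158.36

$1,158.36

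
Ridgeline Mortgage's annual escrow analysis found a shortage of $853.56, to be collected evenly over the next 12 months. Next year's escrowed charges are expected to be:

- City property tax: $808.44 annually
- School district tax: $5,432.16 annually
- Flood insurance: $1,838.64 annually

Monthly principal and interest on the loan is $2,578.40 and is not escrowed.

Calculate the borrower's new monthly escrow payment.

City property tax = $808.44 annually
School district tax = $5,432.16 annually
Flood insurance = $1,838.64 annually
Annual escrow total = $808.44 + $5,432.16 + $1,838.64 = $8,079.24
Monthly = $8,079.24 / 12 = $673.27
Monthly shortage recovery: $853.56 ÷ 12 = $71.13
Adjusted monthly = $673.27 + $71.13 = $744.40

$744.40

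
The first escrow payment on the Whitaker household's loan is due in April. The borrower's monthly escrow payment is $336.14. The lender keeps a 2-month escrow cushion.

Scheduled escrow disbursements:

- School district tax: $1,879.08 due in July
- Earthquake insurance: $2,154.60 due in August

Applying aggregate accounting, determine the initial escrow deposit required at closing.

Cushion = 2 × $336.14 = $672.28
Trial balance (start $0, +$336.14 each month, − disbursements):
  Apr: +$336.14 → $336.14
  May: +$336.14 → $672.28
  Jun: +$336.14 → $1,008.42
  Jul: +$336.14 − $1,879.08 → -$534.52
  Aug: +$336.14 − $2,154.60 → -$2,352.98
  Sep: +$336.14 → -$2,016.84
  Oct: +$336.14 → -$1,680.70
  Nov: +$336.14 → -$1,344.56
  Dec: +$336.14 → -$1,008.42
  Jan: +$336.14 → -$672.28
  Feb: +$336.14 → -$336.14
  Mar: +$336.14 → $0.00
Lowest trial balance = -$2,352.98 (Aug)
Initial deposit = cushion − low point = $672.28 − (-$2,352.98) = $3,025.26

$3,025.26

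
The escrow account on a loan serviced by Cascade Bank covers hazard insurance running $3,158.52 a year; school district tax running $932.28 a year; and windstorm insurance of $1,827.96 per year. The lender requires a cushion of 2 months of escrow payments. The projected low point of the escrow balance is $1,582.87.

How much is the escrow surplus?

Hazard insurance: $3,158.52 annually
School district tax: $932.28 annually
Windstorm insurance: $1,827.96 annually
Total per year = $5,918.76
Monthly escrow = $5,918.76 ÷ 12 = $493.23
Cushion = 2 × $493.23 = $986.46
Excess over cushion: $1,582.87 − $986.46 = $596.41

$596.41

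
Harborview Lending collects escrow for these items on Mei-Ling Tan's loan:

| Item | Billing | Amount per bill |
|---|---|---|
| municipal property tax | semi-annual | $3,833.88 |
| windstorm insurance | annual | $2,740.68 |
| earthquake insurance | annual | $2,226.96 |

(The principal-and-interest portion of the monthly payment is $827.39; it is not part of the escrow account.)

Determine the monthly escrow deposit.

$1,052.95

Municipal property tax — $3,833.88 × 2 = $7,667.76 per year
Windstorm insurance — $2,740.68 per year
Earthquake insurance — $2,226.96 per year
Total per year = $7,667.76 + $2,740.68 + $2,226.96 = $12,635.40
Monthly = $12,635.40 ÷ 12 = $1,052.95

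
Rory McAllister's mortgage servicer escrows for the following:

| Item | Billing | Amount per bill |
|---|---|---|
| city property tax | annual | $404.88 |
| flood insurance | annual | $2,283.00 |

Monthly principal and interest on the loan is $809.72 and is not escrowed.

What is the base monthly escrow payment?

$223.99

City property tax — $404.88 per year
Flood insurance — $2,283.00 per year
Combined annual = $2,687.88
Base monthly escrow = $2,687.88 ÷ 12 = $223.99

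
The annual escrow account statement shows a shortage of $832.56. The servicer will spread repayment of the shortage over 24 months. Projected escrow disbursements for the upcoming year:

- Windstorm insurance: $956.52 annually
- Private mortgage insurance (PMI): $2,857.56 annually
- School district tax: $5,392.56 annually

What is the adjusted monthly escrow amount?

Windstorm insurance: $956.52 annually
Private mortgage insurance (PMI): $2,857.56 annually
School district tax: $5,392.56 annually
Total per year = $9,206.64
Per month = $9,206.64 / 12 = $767.22
Monthly shortage recovery: $832.56 / 24 = $34.69
Adjusted monthly = $767.22 + $34.69 = $801.91

$801.91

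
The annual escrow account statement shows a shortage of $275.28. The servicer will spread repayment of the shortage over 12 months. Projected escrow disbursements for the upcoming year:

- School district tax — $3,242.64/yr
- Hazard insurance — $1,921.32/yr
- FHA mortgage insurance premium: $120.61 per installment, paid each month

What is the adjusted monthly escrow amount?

School district tax = $3,242.64
Hazard insurance = $1,921.32
FHA mortgage insurance premium = $120.61 × 12 = $1,447.32
Combined annual = $6,611.28
Per month = $6,611.28 / 12 = $550.94
Monthly shortage recovery: $275.28 / 12 = $22.94
New monthly escrow = $550.94 + $22.94 = $573.88

$573.88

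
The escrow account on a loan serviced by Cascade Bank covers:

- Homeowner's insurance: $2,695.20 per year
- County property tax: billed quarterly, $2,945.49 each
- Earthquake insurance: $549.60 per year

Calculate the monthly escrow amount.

$1,252.23

Homeowner's insurance: $2,695.20/yr
County property tax: $2,945.49 × 4 = $11,781.96/yr
Earthquake insurance: $549.60/yr
Yearly total = $2,695.20 + $11,781.96 + $549.60 = $15,026.76
Monthly escrow = $15,026.76 ÷ 12 = $1,252.23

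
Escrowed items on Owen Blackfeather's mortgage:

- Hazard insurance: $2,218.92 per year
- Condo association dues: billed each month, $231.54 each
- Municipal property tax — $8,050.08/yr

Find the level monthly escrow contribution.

$1,087.29

Hazard insurance — $2,218.92
Condo association dues — $231.54 × 12 = $2,778.48
Municipal property tax — $8,050.08
Total annual escrow = $2,218.92 + $2,778.48 + $8,050.08 = $13,047.48
Base monthly escrow = $13,047.48 / 12 = $1,087.29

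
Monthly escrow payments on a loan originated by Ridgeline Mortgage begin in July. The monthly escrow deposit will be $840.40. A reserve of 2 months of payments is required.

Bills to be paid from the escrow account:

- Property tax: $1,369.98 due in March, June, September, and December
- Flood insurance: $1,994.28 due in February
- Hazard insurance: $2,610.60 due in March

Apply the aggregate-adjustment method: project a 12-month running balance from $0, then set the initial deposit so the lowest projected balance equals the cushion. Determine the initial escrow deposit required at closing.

Cushion = 2 × $840.40 = $1,680.80
Trial balance (start $0, +$840.40 each month, − disbursements):
  Jul: +$840.40 → $840.40
  Aug: +$840.40 → $1,680.80
  Sep: +$840.40 − $1,369.98 → $1,151.22
  Oct: +$840.40 → $1,991.62
  Nov: +$840.40 → $2,832.02
  Dec: +$840.40 − $1,369.98 → $2,302.44
  Jan: +$840.40 → $3,142.84
  Feb: +$840.40 − $1,994.28 → $1,988.96
  Mar: +$840.40 − $3,980.58 → -$1,151.22
  Apr: +$840.40 → -$310.82
  May: +$840.40 → $529.58
  Jun: +$840.40 − $1,369.98 → $0.00
Lowest trial balance = -$1,151.22 (Mar)
Initial deposit = cushion − low point = $1,680.80 − (-$1,151.22) = $2,832.02

$2,832.02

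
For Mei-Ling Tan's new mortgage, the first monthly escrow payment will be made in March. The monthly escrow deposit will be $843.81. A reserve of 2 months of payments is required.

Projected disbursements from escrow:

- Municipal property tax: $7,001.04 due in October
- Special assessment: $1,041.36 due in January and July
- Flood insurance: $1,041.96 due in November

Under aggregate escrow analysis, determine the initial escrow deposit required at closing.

Cushion = 2 × $843.81 = $1,687.62
Trial balance (start $0, +$843.81 each month, − disbursements):
  Mar: +$843.81 → $843.81
  Apr: +$843.81 → $1,687.62
  May: +$843.81 → $2,531.43
  Jun: +$843.81 → $3,375.24
  Jul: +$843.81 − $1,041.36 → $3,177.69
  Aug: +$843.81 → $4,021.50
  Sep: +$843.81 → $4,865.31
  Oct: +$843.81 − $7,001.04 → -$1,291.92
  Nov: +$843.81 − $1,041.96 → -$1,490.07
  Dec: +$843.81 → -$646.26
  Jan: +$843.81 − $1,041.36 → -$843.81
  Feb: +$843.81 → $0.00
Lowest trial balance = -$1,490.07 (Nov)
Initial deposit = cushion − low point = $1,687.62 − (-$1,490.07) = $3,177.69

$3,177.69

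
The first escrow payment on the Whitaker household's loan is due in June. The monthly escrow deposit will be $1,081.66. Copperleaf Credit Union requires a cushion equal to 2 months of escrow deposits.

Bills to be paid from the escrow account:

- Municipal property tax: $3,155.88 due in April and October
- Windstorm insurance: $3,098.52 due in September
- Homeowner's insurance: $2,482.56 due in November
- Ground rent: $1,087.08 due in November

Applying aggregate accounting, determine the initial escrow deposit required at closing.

Cushion = 2 × $1,081.66 = $2,163.32
Trial balance (start $0, +$1,081.66 each month, − disbursements):
  Jun: +$1,081.66 → $1,081.66
  Jul: +$1,081.66 → $2,163.32
  Aug: +$1,081.66 → $3,244.98
  Sep: +$1,081.66 − $3,098.52 → $1,228.12
  Oct: +$1,081.66 − $3,155.88 → -$846.10
  Nov: +$1,081.66 − $3,569.64 → -$3,334.08
  Dec: +$1,081.66 → -$2,252.42
  Jan: +$1,081.66 → -$1,170.76
  Feb: +$1,081.66 → -$89.10
  Mar: +$1,081.66 → $992.56
  Apr: +$1,081.66 − $3,155.88 → -$1,081.66
  May: +$1,081.66 → $0.00
Lowest trial balance = -$3,334.08 (Nov)
Initial deposit = cushion − low point = $2,163.32 − (-$3,334.08) = $5,497.40

$5,497.40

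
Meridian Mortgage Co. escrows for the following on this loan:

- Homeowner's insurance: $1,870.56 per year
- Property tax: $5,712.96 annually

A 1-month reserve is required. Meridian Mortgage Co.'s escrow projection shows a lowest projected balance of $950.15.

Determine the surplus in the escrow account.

$318.19

Homeowner's insurance = $1,870.56/yr
Property tax = $5,712.96/yr
Total per year = $7,583.52
Per month = $7,583.52 / 12 = $631.96
Required reserve = 1 × $631.96 = $631.96
Surplus = $950.15 − $631.96 = $318.19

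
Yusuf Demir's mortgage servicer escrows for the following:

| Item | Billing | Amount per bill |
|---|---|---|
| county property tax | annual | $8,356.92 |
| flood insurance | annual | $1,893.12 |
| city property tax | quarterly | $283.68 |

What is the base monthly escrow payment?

$948.73

County property tax — $8,356.92
Flood insurance — $1,893.12
City property tax — $283.68 × 4 = $1,134.72
Yearly total = $8,356.92 + $1,893.12 + $1,134.72 = $11,384.76
Per month = $11,384.76 ÷ 12 = $948.73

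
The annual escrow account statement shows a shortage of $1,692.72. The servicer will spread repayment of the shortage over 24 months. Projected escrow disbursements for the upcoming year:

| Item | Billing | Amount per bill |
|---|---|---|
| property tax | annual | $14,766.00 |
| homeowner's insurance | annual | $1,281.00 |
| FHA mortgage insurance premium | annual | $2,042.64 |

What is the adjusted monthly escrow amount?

Property tax — $14,766.00 annually
Homeowner's insurance — $1,281.00 annually
FHA mortgage insurance premium — $2,042.64 annually
Yearly total = $14,766.00 + $1,281.00 + $2,042.64 = $18,089.64
Monthly = $18,089.64 ÷ 12 = $1,507.47
Shortage per month = $1,692.72 / 24 = $70.53
New monthly escrow = $1,507.47 + $70.53 = $1,578.00

$1,578.00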